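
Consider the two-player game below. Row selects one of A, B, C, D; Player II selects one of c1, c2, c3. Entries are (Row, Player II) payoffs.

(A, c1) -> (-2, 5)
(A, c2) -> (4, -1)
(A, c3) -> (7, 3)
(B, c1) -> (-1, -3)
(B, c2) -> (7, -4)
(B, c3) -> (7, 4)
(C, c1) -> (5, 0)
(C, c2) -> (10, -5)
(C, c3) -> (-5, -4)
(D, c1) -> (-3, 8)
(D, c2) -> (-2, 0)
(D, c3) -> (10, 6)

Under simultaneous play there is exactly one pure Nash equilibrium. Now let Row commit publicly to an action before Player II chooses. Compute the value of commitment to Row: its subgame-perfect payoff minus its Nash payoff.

Backward induction with Row moving first.
- A: Player II compares 5, -1, 3 and picks c1; Row would get -2.
- B: Player II compares -3, -4, 4 and picks c3; Row would get 7.
- C: Player II compares 0, -5, -4 and picks c1; Row would get 5.
- D: Player II compares 8, 0, 6 and picks c1; Row would get -3.
Among -2, 7, 5, -3, the best is 7 at B. Subgame-perfect outcome: (B, c3) with payoffs (7, 4).
Now find the simultaneous Nash equilibrium.
Row's best replies: c1→C; c2→C; c3→D.
Player II's best replies: A→c1; B→c3; C→c1; D→c1.
Only (C, c1) has each player best-responding; Nash payoffs (5, 0).
Row's commitment gain: 7 − 5 = 2.

2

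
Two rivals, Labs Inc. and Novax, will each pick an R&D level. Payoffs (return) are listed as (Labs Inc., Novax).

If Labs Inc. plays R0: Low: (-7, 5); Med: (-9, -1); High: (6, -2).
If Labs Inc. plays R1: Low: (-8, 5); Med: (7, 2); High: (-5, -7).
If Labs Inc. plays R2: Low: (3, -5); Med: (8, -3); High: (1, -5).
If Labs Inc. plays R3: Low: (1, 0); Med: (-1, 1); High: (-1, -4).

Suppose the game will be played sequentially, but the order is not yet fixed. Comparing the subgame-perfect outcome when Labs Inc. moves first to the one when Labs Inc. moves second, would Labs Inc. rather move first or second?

If Labs Inc. leads: Novax's best replies are R0→Low, R1→Low, R2→Med, R3→Med; Labs Inc.'s induced payoffs -7, -8, 8, -1; outcome (R2, Med), payoffs (8, -3).
If Novax leads: Labs Inc.'s best replies are Low→R2, Med→R2, High→R0; Novax's induced payoffs -5, -3, -2; outcome (R0, High), payoffs (6, -2).
Labs Inc. gets 8 moving first and 6 moving second, so Labs Inc. prefers to move first.

first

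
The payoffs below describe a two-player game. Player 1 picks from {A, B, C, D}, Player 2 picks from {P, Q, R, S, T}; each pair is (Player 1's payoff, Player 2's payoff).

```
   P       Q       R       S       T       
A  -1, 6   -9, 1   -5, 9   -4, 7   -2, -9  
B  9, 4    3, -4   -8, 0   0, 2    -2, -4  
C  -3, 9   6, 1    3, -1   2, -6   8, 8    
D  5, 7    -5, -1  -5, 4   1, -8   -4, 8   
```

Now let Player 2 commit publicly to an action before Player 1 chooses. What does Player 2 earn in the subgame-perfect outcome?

8

Backward induction with Player 2 moving first.
- P: Player 1 compares -1, 9, -3, 5 and picks B; Player 2 would get 4.
- Q: Player 1 compares -9, 3, 6, -5 and picks C; Player 2 would get 1.
- R: Player 1 compares -5, -8, 3, -5 and picks C; Player 2 would get -1.
- S: Player 1 compares -4, 0, 2, 1 and picks C; Player 2 would get -6.
- T: Player 1 compares -2, -2, 8, -4 and picks C; Player 2 would get 8.
Among 4, 1, -1, -6, 8, the best is 8 at T. Subgame-perfect outcome: (C, T) with payoffs (8, 8).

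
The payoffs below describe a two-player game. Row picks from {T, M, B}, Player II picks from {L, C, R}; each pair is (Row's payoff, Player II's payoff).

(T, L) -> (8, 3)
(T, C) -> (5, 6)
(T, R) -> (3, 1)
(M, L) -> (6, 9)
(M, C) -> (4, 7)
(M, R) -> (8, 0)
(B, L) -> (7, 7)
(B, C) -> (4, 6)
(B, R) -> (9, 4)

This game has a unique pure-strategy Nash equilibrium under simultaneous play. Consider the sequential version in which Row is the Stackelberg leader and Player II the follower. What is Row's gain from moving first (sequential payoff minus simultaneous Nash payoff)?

Backward induction with Row moving first.
- T: Player II compares 3, 6, 1 and picks C; Row would get 5.
- M: Player II compares 9, 7, 0 and picks L; Row would get 6.
- B: Player II compares 7, 6, 4 and picks L; Row would get 7.
Row's induced payoffs are 5, 6, 7, so Row commits to B. Subgame-perfect outcome: (B, L) with payoffs (7, 7).
Now find the simultaneous Nash equilibrium.
Row's best replies: L→T; C→T; R→B.
Player II's best replies: T→C; M→L; B→L.
The unique mutual best reply is (T, C), giving (5, 6).
Row's commitment gain: 7 − 5 = 2.

2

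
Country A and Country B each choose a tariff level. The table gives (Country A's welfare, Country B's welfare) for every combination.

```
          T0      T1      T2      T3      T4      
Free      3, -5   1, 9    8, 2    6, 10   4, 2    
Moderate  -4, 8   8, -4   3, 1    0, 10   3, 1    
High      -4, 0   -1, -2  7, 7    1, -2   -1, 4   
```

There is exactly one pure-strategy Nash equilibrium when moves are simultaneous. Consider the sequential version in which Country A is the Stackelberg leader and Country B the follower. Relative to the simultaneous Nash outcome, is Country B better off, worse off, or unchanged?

worse off

Solve by backward induction (Country A leads).
- Free: BR = T3, leader payoff 6.
- Moderate: BR = T3, leader payoff 0.
- High: BR = T2, leader payoff 7.
Country A's induced payoffs are 6, 0, 7, so Country A commits to High. Subgame-perfect outcome: (High, T2) with payoffs (7, 7).
For the simultaneous game, intersect best replies.
Country A's best replies: T0→Free; T1→Moderate; T2→Free; T3→Free; T4→Free.
Country B's best replies: Free→T3; Moderate→T3; High→T2.
The unique mutual best reply is (Free, T3), giving (6, 10).
Country B earns 7 sequentially versus 10 at the Nash outcome: worse off.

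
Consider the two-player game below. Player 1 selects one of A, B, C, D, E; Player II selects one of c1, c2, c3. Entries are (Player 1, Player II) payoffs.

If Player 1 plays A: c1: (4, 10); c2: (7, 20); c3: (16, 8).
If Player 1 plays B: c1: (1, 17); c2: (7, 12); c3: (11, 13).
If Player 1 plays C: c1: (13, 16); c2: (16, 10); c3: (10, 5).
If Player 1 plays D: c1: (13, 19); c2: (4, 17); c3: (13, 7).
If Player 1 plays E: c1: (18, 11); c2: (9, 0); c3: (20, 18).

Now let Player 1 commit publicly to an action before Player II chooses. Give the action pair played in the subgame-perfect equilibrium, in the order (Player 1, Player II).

(E, c3)

Player II best-responds to each possible Player 1 move:
- A: Player II compares 10, 20, 8 and picks c2; Player 1 would get 7.
- B: Player II compares 17, 12, 13 and picks c1; Player 1 would get 1.
- C: Player II compares 16, 10, 5 and picks c1; Player 1 would get 13.
- D: Player II compares 19, 17, 7 and picks c1; Player 1 would get 13.
- E: Player II compares 11, 0, 18 and picks c3; Player 1 would get 20.
Among 7, 1, 13, 13, 20, the best is 20 at E. Subgame-perfect outcome: (E, c3) with payoffs (20, 18).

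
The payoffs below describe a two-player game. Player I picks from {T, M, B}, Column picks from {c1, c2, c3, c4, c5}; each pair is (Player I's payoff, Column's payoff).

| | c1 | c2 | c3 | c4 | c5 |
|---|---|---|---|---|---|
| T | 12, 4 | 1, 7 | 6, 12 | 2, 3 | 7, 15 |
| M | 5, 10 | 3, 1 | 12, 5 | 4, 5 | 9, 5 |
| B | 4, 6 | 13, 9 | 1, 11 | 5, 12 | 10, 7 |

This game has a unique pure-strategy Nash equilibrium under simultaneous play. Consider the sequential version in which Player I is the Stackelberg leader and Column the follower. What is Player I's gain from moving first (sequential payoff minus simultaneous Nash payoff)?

2

Work backward from Column's decision.
- T: Column compares 4, 7, 12, 3, 15 and picks c5; Player I would get 7.
- M: Column compares 10, 1, 5, 5, 5 and picks c1; Player I would get 5.
- B: Column compares 6, 9, 11, 12, 7 and picks c4; Player I would get 5.
Maximizing over 7, 5, 5, Player I chooses T. Subgame-perfect outcome: (T, c5) with payoffs (7, 15).
Now find the simultaneous Nash equilibrium.
Player I's best replies: c1→T; c2→B; c3→M; c4→B; c5→B.
Column's best replies: T→c5; M→c1; B→c4.
The unique mutual best reply is (B, c4), giving (5, 12).
Player I's commitment gain: 7 − 5 = 2.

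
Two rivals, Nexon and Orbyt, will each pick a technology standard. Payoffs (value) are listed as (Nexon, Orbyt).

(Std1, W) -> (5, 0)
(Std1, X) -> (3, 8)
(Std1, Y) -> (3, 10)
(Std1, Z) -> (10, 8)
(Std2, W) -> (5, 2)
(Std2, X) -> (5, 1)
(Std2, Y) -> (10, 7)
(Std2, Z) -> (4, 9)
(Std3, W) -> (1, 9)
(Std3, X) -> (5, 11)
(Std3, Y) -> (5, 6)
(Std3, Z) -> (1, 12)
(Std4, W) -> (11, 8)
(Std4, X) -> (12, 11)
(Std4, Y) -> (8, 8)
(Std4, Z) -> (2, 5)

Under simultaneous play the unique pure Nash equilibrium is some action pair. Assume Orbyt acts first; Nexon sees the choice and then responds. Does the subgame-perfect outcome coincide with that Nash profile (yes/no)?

yes

Solve by backward induction (Orbyt leads).
- W → Nexon plays Std4 (best of 5, 5, 1, 11); Orbyt gets 8.
- X → Nexon plays Std4 (best of 3, 5, 5, 12); Orbyt gets 11.
- Y → Nexon plays Std2 (best of 3, 10, 5, 8); Orbyt gets 7.
- Z → Nexon plays Std1 (best of 10, 4, 1, 2); Orbyt gets 8.
Maximizing over 8, 11, 7, 8, Orbyt chooses X. Subgame-perfect outcome: (Std4, X) with payoffs (12, 11).
For the simultaneous game, intersect best replies.
Nexon's best replies: W→Std4; X→Std4; Y→Std2; Z→Std1.
Orbyt's best replies: Std1→Y; Std2→Z; Std3→Z; Std4→X.
The unique mutual best reply is (Std4, X), giving (12, 11).
Sequential outcome (Std4, X) coincides with the Nash profile (Std4, X).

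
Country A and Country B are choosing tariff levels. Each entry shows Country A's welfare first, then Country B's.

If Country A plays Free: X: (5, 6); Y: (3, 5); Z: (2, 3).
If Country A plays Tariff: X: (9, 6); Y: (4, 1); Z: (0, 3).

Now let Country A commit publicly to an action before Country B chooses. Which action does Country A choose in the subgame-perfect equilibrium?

Work backward from Country B's decision.
- Free: BR = X, leader payoff 5.
- Tariff: BR = X, leader payoff 9.
Among 5, 9, the best is 9 at Tariff. Subgame-perfect outcome: (Tariff, X) with payoffs (9, 6).

Tariff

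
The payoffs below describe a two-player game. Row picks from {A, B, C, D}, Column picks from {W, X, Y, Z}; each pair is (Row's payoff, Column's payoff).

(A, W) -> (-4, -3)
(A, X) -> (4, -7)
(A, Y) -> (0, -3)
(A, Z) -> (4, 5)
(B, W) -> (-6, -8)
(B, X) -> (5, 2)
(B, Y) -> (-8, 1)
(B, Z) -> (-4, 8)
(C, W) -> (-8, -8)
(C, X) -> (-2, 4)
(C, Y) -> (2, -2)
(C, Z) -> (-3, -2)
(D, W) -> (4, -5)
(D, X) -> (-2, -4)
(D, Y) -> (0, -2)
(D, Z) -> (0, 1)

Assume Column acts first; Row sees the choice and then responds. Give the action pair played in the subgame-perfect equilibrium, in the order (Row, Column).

(A, Z)

Work backward from Row's decision.
- W: Row compares -4, -6, -8, 4 and picks D; Column would get -5.
- X: Row compares 4, 5, -2, -2 and picks B; Column would get 2.
- Y: Row compares 0, -8, 2, 0 and picks C; Column would get -2.
- Z: Row compares 4, -4, -3, 0 and picks A; Column would get 5.
Among -5, 2, -2, 5, the best is 5 at Z. Subgame-perfect outcome: (A, Z) with payoffs (4, 5).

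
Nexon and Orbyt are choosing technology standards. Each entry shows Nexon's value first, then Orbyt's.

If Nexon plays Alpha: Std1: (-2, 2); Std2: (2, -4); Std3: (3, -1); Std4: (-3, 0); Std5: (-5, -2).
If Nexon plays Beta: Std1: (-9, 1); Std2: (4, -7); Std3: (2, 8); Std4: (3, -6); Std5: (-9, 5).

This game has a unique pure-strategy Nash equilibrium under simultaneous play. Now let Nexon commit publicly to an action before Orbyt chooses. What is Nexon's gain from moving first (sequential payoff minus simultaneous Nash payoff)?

Work backward from Orbyt's decision.
- Alpha: Orbyt compares 2, -4, -1, 0, -2 and picks Std1; Nexon would get -2.
- Beta: Orbyt compares 1, -7, 8, -6, 5 and picks Std3; Nexon would get 2.
Among -2, 2, the best is 2 at Beta. Subgame-perfect outcome: (Beta, Std3) with payoffs (2, 8).
Under simultaneous play:
Nexon's best replies: Std1→Alpha; Std2→Beta; Std3→Alpha; Std4→Beta; Std5→Alpha.
Orbyt's best replies: Alpha→Std1; Beta→Std3.
Only (Alpha, Std1) has each player best-responding; Nash payoffs (-2, 2).
Nexon's commitment gain: 2 − -2 = 4.

4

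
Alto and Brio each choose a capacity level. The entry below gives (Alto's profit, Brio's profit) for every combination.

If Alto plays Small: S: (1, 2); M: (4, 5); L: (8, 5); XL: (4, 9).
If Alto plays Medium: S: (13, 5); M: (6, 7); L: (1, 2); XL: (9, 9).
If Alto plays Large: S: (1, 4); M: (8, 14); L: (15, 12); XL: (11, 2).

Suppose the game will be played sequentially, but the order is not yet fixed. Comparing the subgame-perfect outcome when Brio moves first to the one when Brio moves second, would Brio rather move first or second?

first

If Alto leads: Brio's best replies are Small→XL, Medium→XL, Large→M; Alto's induced payoffs 4, 9, 8; outcome (Medium, XL), payoffs (9, 9).
If Brio leads: Alto's best replies are S→Medium, M→Large, L→Large, XL→Large; Brio's induced payoffs 5, 14, 12, 2; outcome (Large, M), payoffs (8, 14).
Brio gets 14 moving first and 9 moving second, so Brio prefers to move first.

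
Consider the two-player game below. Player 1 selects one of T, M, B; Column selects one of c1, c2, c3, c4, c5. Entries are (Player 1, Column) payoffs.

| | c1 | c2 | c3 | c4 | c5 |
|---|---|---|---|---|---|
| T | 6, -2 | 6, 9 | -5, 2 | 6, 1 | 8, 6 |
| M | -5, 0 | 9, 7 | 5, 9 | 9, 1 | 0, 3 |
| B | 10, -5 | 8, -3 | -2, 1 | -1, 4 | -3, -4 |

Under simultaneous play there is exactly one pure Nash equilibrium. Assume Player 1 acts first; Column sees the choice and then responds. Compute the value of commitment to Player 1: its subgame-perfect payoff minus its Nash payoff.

1

Backward induction with Player 1 moving first.
- T → Column plays c2 (best of -2, 9, 2, 1, 6); Player 1 gets 6.
- M → Column plays c3 (best of 0, 7, 9, 1, 3); Player 1 gets 5.
- B → Column plays c4 (best of -5, -3, 1, 4, -4); Player 1 gets -1.
Maximizing over 6, 5, -1, Player 1 chooses T. Subgame-perfect outcome: (T, c2) with payoffs (6, 9).
Now find the simultaneous Nash equilibrium.
Player 1's best replies: c1→B; c2→M; c3→M; c4→M; c5→T.
Column's best replies: T→c2; M→c3; B→c4.
The unique mutual best reply is (M, c3), giving (5, 9).
Player 1's commitment gain: 6 − 5 = 1.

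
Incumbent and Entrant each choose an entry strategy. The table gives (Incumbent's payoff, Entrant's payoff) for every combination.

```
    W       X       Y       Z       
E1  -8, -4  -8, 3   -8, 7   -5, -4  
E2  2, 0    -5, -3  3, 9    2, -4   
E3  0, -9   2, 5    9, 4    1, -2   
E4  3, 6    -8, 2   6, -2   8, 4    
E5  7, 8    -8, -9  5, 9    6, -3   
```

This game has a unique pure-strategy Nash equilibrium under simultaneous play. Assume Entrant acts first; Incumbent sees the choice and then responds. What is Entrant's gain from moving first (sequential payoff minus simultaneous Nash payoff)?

3

Incumbent best-responds to each possible Entrant move:
- W: BR = E5, leader payoff 8.
- X: BR = E3, leader payoff 5.
- Y: BR = E3, leader payoff 4.
- Z: BR = E4, leader payoff 4.
Entrant's induced payoffs are 8, 5, 4, 4, so Entrant commits to W. Subgame-perfect outcome: (E5, W) with payoffs (7, 8).
For the simultaneous game, intersect best replies.
Incumbent's best replies: W→E5; X→E3; Y→E3; Z→E4.
Entrant's best replies: E1→Y; E2→Y; E3→X; E4→W; E5→Y.
Only (E3, X) has each player best-responding; Nash payoffs (2, 5).
Entrant's commitment gain: 8 − 5 = 3.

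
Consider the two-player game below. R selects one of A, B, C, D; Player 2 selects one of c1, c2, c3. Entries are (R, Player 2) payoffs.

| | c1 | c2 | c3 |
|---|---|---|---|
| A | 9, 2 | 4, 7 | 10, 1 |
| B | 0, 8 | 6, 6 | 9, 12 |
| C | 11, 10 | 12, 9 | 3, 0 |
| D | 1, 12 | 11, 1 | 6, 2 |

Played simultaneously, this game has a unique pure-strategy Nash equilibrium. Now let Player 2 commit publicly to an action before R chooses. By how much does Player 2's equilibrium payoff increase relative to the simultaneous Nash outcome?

Backward induction with Player 2 moving first.
- c1: BR = C, leader payoff 10.
- c2: BR = C, leader payoff 9.
- c3: BR = A, leader payoff 1.
Among 10, 9, 1, the best is 10 at c1. Subgame-perfect outcome: (C, c1) with payoffs (11, 10).
Now find the simultaneous Nash equilibrium.
R's best replies: c1→C; c2→C; c3→A.
Player 2's best replies: A→c2; B→c3; C→c1; D→c1.
The unique mutual best reply is (C, c1), giving (11, 10).
Player 2's commitment gain: 10 − 10 = 0.

0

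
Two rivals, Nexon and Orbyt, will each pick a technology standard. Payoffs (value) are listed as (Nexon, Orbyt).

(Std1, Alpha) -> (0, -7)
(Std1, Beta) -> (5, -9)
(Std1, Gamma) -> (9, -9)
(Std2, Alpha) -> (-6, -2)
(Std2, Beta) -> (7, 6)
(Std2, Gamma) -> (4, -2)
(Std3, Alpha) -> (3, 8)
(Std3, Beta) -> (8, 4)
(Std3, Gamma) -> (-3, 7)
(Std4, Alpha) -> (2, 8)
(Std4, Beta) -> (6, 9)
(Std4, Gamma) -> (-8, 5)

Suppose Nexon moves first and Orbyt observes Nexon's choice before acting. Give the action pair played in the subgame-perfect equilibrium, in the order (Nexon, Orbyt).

(Std2, Beta)

Work backward from Orbyt's decision.
- Std1 → Orbyt plays Alpha (best of -7, -9, -9); Nexon gets 0.
- Std2 → Orbyt plays Beta (best of -2, 6, -2); Nexon gets 7.
- Std3 → Orbyt plays Alpha (best of 8, 4, 7); Nexon gets 3.
- Std4 → Orbyt plays Beta (best of 8, 9, 5); Nexon gets 6.
Nexon's induced payoffs are 0, 7, 3, 6, so Nexon commits to Std2. Subgame-perfect outcome: (Std2, Beta) with payoffs (7, 6).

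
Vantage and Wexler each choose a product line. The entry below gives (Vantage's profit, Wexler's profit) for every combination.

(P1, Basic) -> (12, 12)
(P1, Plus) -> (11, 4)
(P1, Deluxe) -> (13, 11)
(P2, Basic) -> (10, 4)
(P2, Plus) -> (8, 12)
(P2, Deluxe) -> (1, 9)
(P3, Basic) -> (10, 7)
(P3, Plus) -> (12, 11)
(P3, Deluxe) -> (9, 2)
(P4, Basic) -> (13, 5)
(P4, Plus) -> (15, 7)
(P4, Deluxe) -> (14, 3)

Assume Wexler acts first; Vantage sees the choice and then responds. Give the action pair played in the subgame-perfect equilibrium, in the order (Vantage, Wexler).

Solve by backward induction (Wexler leads).
- Basic: BR = P4, leader payoff 5.
- Plus: BR = P4, leader payoff 7.
- Deluxe: BR = P4, leader payoff 3.
Maximizing over 5, 7, 3, Wexler chooses Plus. Subgame-perfect outcome: (P4, Plus) with payoffs (15, 7).

(P4, Plus)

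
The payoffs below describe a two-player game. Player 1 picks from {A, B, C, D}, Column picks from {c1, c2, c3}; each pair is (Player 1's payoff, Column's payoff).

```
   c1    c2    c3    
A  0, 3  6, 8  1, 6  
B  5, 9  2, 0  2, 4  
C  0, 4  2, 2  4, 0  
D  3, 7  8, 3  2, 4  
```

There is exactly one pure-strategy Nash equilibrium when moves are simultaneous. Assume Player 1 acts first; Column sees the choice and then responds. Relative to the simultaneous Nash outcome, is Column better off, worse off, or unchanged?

Backward induction with Player 1 moving first.
- A: Column compares 3, 8, 6 and picks c2; Player 1 would get 6.
- B: Column compares 9, 0, 4 and picks c1; Player 1 would get 5.
- C: Column compares 4, 2, 0 and picks c1; Player 1 would get 0.
- D: Column compares 7, 3, 4 and picks c1; Player 1 would get 3.
Among 6, 5, 0, 3, the best is 6 at A. Subgame-perfect outcome: (A, c2) with payoffs (6, 8).
For the simultaneous game, intersect best replies.
Player 1's best replies: c1→B; c2→D; c3→C.
Column's best replies: A→c2; B→c1; C→c1; D→c1.
The unique mutual best reply is (B, c1), giving (5, 9).
Column earns 8 sequentially versus 9 at the Nash outcome: worse off.

worse off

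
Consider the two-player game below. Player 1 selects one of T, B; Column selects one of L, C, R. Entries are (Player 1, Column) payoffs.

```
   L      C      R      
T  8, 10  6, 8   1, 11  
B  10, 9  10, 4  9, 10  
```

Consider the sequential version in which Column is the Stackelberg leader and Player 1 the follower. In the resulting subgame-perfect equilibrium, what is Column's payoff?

10

Backward induction with Column moving first.
- L: Player 1 compares 8, 10 and picks B; Column would get 9.
- C: Player 1 compares 6, 10 and picks B; Column would get 4.
- R: Player 1 compares 1, 9 and picks B; Column would get 10.
Maximizing over 9, 4, 10, Column chooses R. Subgame-perfect outcome: (B, R) with payoffs (9, 10).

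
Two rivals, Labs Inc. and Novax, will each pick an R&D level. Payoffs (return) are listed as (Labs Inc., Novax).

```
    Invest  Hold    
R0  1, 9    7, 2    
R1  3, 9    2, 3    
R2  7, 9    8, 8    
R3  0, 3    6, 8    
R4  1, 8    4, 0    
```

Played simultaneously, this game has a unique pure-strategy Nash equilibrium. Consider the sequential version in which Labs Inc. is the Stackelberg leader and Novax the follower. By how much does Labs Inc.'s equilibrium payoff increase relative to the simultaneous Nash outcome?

Solve by backward induction (Labs Inc. leads).
- R0 → Novax plays Invest (best of 9, 2); Labs Inc. gets 1.
- R1 → Novax plays Invest (best of 9, 3); Labs Inc. gets 3.
- R2 → Novax plays Invest (best of 9, 8); Labs Inc. gets 7.
- R3 → Novax plays Hold (best of 3, 8); Labs Inc. gets 6.
- R4 → Novax plays Invest (best of 8, 0); Labs Inc. gets 1.
Maximizing over 1, 3, 7, 6, 1, Labs Inc. chooses R2. Subgame-perfect outcome: (R2, Invest) with payoffs (7, 9).
Now find the simultaneous Nash equilibrium.
Labs Inc.'s best replies: Invest→R2; Hold→R2.
Novax's best replies: R0→Invest; R1→Invest; R2→Invest; R3→Hold; R4→Invest.
The unique mutual best reply is (R2, Invest), giving (7, 9).
Labs Inc.'s commitment gain: 7 − 7 = 0.

0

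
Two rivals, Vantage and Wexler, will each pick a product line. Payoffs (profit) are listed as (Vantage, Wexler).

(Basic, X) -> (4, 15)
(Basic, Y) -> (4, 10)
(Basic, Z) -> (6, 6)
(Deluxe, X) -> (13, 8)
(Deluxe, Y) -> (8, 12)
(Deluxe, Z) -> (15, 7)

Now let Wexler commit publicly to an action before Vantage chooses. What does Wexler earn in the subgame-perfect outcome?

Solve by backward induction (Wexler leads).
- X → Vantage plays Deluxe (best of 4, 13); Wexler gets 8.
- Y → Vantage plays Deluxe (best of 4, 8); Wexler gets 12.
- Z → Vantage plays Deluxe (best of 6, 15); Wexler gets 7.
Among 8, 12, 7, the best is 12 at Y. Subgame-perfect outcome: (Deluxe, Y) with payoffs (8, 12).

12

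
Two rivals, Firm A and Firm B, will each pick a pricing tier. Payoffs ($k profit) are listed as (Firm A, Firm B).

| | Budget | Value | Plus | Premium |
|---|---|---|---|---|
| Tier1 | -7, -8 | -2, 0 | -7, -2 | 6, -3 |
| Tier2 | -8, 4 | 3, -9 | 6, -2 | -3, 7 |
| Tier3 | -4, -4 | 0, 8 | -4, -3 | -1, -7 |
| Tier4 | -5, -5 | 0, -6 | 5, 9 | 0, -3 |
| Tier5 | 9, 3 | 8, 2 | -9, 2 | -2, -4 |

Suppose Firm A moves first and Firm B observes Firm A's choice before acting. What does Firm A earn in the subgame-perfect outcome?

Firm B best-responds to each possible Firm A move:
- Tier1: BR = Value, leader payoff -2.
- Tier2: BR = Premium, leader payoff -3.
- Tier3: BR = Value, leader payoff 0.
- Tier4: BR = Plus, leader payoff 5.
- Tier5: BR = Budget, leader payoff 9.
Maximizing over -2, -3, 0, 5, 9, Firm A chooses Tier5. Subgame-perfect outcome: (Tier5, Budget) with payoffs (9, 3).

9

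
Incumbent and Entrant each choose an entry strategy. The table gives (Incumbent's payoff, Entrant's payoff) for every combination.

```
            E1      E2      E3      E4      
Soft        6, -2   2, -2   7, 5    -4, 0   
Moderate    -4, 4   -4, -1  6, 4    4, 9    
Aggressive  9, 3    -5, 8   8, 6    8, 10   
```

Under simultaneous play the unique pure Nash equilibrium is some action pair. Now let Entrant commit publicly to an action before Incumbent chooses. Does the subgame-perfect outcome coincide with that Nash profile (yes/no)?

Incumbent best-responds to each possible Entrant move:
- E1 → Incumbent plays Aggressive (best of 6, -4, 9); Entrant gets 3.
- E2 → Incumbent plays Soft (best of 2, -4, -5); Entrant gets -2.
- E3 → Incumbent plays Aggressive (best of 7, 6, 8); Entrant gets 6.
- E4 → Incumbent plays Aggressive (best of -4, 4, 8); Entrant gets 10.
Entrant's induced payoffs are 3, -2, 6, 10, so Entrant commits to E4. Subgame-perfect outcome: (Aggressive, E4) with payoffs (8, 10).
Under simultaneous play:
Incumbent's best replies: E1→Aggressive; E2→Soft; E3→Aggressive; E4→Aggressive.
Entrant's best replies: Soft→E3; Moderate→E4; Aggressive→E4.
The unique mutual best reply is (Aggressive, E4), giving (8, 10).
Sequential outcome (Aggressive, E4) coincides with the Nash profile (Aggressive, E4).

yes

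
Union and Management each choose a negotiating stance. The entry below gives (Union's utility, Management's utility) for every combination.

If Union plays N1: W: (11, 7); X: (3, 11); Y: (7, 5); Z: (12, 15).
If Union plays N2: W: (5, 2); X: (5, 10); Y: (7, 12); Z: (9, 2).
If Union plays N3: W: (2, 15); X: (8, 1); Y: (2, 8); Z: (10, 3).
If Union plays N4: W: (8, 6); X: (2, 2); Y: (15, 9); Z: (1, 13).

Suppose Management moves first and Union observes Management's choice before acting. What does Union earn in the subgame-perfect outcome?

Backward induction with Management moving first.
- W: BR = N1, leader payoff 7.
- X: BR = N3, leader payoff 1.
- Y: BR = N4, leader payoff 9.
- Z: BR = N1, leader payoff 15.
Among 7, 1, 9, 15, the best is 15 at Z. Subgame-perfect outcome: (N1, Z) with payoffs (12, 15).

12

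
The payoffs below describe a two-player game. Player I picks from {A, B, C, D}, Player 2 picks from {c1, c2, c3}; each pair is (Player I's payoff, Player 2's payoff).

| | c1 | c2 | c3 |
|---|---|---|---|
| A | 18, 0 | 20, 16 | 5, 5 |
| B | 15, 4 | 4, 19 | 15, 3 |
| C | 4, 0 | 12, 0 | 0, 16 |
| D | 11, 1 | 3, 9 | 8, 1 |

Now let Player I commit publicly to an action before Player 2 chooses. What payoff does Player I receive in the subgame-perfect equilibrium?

20

Player 2 best-responds to each possible Player I move:
- A: BR = c2, leader payoff 20.
- B: BR = c2, leader payoff 4.
- C: BR = c3, leader payoff 0.
- D: BR = c2, leader payoff 3.
Maximizing over 20, 4, 0, 3, Player I chooses A. Subgame-perfect outcome: (A, c2) with payoffs (20, 16).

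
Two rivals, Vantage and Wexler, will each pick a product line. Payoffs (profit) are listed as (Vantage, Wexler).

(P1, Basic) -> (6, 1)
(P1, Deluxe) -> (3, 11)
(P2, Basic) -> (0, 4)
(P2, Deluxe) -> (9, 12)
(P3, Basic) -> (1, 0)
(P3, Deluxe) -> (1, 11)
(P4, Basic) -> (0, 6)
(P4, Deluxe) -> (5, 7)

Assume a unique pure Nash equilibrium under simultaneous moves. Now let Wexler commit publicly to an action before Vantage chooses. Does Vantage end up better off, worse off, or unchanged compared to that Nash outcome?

Vantage best-responds to each possible Wexler move:
- Basic: BR = P1, leader payoff 1.
- Deluxe: BR = P2, leader payoff 12.
Among 1, 12, the best is 12 at Deluxe. Subgame-perfect outcome: (P2, Deluxe) with payoffs (9, 12).
Under simultaneous play:
Vantage's best replies: Basic→P1; Deluxe→P2.
Wexler's best replies: P1→Deluxe; P2→Deluxe; P3→Deluxe; P4→Deluxe.
The unique mutual best reply is (P2, Deluxe), giving (9, 12).
Vantage earns 9 sequentially versus 9 at the Nash outcome: unchanged.

unchanged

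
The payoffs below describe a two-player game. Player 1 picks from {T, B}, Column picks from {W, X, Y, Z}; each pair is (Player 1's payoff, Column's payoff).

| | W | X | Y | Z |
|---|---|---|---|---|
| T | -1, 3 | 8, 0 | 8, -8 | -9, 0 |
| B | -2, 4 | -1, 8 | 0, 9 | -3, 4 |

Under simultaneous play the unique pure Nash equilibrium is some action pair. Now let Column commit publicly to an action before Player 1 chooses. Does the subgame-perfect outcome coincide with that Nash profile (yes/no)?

Player 1 best-responds to each possible Column move:
- W: BR = T, leader payoff 3.
- X: BR = T, leader payoff 0.
- Y: BR = T, leader payoff -8.
- Z: BR = B, leader payoff 4.
Maximizing over 3, 0, -8, 4, Column chooses Z. Subgame-perfect outcome: (B, Z) with payoffs (-3, 4).
For the simultaneous game, intersect best replies.
Player 1's best replies: W→T; X→T; Y→T; Z→B.
Column's best replies: T→W; B→Y.
Only (T, W) has each player best-responding; Nash payoffs (-1, 3).
Sequential outcome (B, Z) differs from the Nash profile (T, W).

no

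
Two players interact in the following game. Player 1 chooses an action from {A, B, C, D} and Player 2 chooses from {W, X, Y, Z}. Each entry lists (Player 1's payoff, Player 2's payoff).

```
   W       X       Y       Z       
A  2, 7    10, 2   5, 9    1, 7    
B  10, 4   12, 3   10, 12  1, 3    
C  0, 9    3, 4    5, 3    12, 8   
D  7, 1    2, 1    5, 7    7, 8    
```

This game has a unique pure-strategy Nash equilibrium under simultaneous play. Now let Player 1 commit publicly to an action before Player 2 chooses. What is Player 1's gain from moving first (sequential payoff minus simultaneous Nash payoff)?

0

Solve by backward induction (Player 1 leads).
- A → Player 2 plays Y (best of 7, 2, 9, 7); Player 1 gets 5.
- B → Player 2 plays Y (best of 4, 3, 12, 3); Player 1 gets 10.
- C → Player 2 plays W (best of 9, 4, 3, 8); Player 1 gets 0.
- D → Player 2 plays Z (best of 1, 1, 7, 8); Player 1 gets 7.
Player 1's induced payoffs are 5, 10, 0, 7, so Player 1 commits to B. Subgame-perfect outcome: (B, Y) with payoffs (10, 12).
For the simultaneous game, intersect best replies.
Player 1's best replies: W→B; X→B; Y→B; Z→C.
Player 2's best replies: A→Y; B→Y; C→W; D→Z.
Only (B, Y) has each player best-responding; Nash payoffs (10, 12).
Player 1's commitment gain: 10 − 10 = 0.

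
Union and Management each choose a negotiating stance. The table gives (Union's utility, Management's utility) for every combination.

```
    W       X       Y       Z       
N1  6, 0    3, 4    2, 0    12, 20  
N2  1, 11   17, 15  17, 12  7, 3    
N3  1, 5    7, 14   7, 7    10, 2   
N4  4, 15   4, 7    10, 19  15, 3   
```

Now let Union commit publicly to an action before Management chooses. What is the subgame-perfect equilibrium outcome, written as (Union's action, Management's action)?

Management best-responds to each possible Union move:
- N1 → Management plays Z (best of 0, 4, 0, 20); Union gets 12.
- N2 → Management plays X (best of 11, 15, 12, 3); Union gets 17.
- N3 → Management plays X (best of 5, 14, 7, 2); Union gets 7.
- N4 → Management plays Y (best of 15, 7, 19, 3); Union gets 10.
Among 12, 17, 7, 10, the best is 17 at N2. Subgame-perfect outcome: (N2, X) with payoffs (17, 15).

(N2, X)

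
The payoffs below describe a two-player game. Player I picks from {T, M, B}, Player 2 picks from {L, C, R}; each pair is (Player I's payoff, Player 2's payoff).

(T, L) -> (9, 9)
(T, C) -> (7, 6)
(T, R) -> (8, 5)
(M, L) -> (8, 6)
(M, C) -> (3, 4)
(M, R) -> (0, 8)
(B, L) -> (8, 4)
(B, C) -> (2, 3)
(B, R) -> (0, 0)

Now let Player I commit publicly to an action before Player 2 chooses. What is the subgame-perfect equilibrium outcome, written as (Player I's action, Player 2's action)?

Player 2 best-responds to each possible Player I move:
- T: Player 2 compares 9, 6, 5 and picks L; Player I would get 9.
- M: Player 2 compares 6, 4, 8 and picks R; Player I would get 0.
- B: Player 2 compares 4, 3, 0 and picks L; Player I would get 8.
Player I's induced payoffs are 9, 0, 8, so Player I commits to T. Subgame-perfect outcome: (T, L) with payoffs (9, 9).

(T, L)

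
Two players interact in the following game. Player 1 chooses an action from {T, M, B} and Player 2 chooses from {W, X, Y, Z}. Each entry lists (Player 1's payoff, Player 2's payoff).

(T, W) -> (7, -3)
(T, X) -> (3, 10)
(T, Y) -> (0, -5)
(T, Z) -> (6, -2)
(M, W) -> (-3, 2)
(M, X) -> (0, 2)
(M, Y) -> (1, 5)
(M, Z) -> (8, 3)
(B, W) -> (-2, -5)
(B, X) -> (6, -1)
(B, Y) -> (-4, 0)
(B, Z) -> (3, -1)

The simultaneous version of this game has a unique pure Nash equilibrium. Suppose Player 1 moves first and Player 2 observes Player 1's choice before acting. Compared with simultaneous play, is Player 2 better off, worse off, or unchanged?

better off

Solve by backward induction (Player 1 leads).
- T → Player 2 plays X (best of -3, 10, -5, -2); Player 1 gets 3.
- M → Player 2 plays Y (best of 2, 2, 5, 3); Player 1 gets 1.
- B → Player 2 plays Y (best of -5, -1, 0, -1); Player 1 gets -4.
Player 1's induced payoffs are 3, 1, -4, so Player 1 commits to T. Subgame-perfect outcome: (T, X) with payoffs (3, 10).
For the simultaneous game, intersect best replies.
Player 1's best replies: W→T; X→B; Y→M; Z→M.
Player 2's best replies: T→X; M→Y; B→Y.
The unique mutual best reply is (M, Y), giving (1, 5).
Player 2 earns 10 sequentially versus 5 at the Nash outcome: better off.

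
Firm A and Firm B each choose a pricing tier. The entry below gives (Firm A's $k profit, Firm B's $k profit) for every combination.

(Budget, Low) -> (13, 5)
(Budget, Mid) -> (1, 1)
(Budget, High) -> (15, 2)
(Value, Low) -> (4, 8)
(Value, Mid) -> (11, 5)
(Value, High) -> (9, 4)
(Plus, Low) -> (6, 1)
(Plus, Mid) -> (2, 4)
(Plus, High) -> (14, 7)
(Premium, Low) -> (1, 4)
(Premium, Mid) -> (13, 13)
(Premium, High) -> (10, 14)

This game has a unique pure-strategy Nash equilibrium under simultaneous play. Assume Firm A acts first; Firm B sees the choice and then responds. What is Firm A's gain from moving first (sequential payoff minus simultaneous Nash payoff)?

1

Firm B best-responds to each possible Firm A move:
- Budget: BR = Low, leader payoff 13.
- Value: BR = Low, leader payoff 4.
- Plus: BR = High, leader payoff 14.
- Premium: BR = High, leader payoff 10.
Maximizing over 13, 4, 14, 10, Firm A chooses Plus. Subgame-perfect outcome: (Plus, High) with payoffs (14, 7).
Now find the simultaneous Nash equilibrium.
Firm A's best replies: Low→Budget; Mid→Premium; High→Budget.
Firm B's best replies: Budget→Low; Value→Low; Plus→High; Premium→High.
The unique mutual best reply is (Budget, Low), giving (13, 5).
Firm A's commitment gain: 14 − 13 = 1.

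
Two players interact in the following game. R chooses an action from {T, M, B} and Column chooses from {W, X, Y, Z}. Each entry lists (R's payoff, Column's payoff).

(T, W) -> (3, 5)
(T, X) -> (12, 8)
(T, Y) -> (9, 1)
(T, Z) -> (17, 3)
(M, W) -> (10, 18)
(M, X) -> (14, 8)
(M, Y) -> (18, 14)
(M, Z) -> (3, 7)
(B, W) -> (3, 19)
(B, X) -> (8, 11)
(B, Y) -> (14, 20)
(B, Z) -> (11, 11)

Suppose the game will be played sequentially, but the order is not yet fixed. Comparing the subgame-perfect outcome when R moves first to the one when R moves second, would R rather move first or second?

If R leads: Column's best replies are T→X, M→W, B→Y; R's induced payoffs 12, 10, 14; outcome (B, Y), payoffs (14, 20).
If Column leads: R's best replies are W→M, X→M, Y→M, Z→T; Column's induced payoffs 18, 8, 14, 3; outcome (M, W), payoffs (10, 18).
R gets 14 moving first and 10 moving second, so R prefers to move first.

first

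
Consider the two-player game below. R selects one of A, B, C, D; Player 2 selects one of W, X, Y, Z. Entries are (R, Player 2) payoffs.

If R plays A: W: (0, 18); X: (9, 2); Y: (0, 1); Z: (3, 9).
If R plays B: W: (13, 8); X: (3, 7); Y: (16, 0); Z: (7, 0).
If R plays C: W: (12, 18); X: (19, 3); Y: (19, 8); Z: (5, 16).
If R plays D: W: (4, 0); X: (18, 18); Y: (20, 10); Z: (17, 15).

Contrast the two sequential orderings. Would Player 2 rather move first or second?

If R leads: Player 2's best replies are A→W, B→W, C→W, D→X; R's induced payoffs 0, 13, 12, 18; outcome (D, X), payoffs (18, 18).
If Player 2 leads: R's best replies are W→B, X→C, Y→D, Z→D; Player 2's induced payoffs 8, 3, 10, 15; outcome (D, Z), payoffs (17, 15).
Player 2 gets 15 moving first and 18 moving second, so Player 2 prefers to move second.

second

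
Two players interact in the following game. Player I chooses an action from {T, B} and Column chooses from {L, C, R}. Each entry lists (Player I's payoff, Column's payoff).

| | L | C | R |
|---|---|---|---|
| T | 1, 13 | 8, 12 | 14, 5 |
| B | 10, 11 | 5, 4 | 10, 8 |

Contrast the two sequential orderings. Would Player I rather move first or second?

first

If Player I leads: Column's best replies are T→L, B→L; Player I's induced payoffs 1, 10; outcome (B, L), payoffs (10, 11).
If Column leads: Player I's best replies are L→B, C→T, R→T; Column's induced payoffs 11, 12, 5; outcome (T, C), payoffs (8, 12).
Player I gets 10 moving first and 8 moving second, so Player I prefers to move first.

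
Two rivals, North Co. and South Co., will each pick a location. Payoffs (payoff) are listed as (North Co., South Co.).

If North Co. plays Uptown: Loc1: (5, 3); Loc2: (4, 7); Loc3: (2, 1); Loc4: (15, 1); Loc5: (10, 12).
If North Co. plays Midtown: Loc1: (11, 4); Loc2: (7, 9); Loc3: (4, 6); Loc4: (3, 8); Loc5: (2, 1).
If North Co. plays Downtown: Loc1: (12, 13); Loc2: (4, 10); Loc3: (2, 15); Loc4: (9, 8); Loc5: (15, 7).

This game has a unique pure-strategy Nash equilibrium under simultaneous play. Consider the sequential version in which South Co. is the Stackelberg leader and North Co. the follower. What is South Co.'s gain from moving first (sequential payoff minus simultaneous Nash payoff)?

Work backward from North Co.'s decision.
- Loc1: North Co. compares 5, 11, 12 and picks Downtown; South Co. would get 13.
- Loc2: North Co. compares 4, 7, 4 and picks Midtown; South Co. would get 9.
- Loc3: North Co. compares 2, 4, 2 and picks Midtown; South Co. would get 6.
- Loc4: North Co. compares 15, 3, 9 and picks Uptown; South Co. would get 1.
- Loc5: North Co. compares 10, 2, 15 and picks Downtown; South Co. would get 7.
South Co.'s induced payoffs are 13, 9, 6, 1, 7, so South Co. commits to Loc1. Subgame-perfect outcome: (Downtown, Loc1) with payoffs (12, 13).
For the simultaneous game, intersect best replies.
North Co.'s best replies: Loc1→Downtown; Loc2→Midtown; Loc3→Midtown; Loc4→Uptown; Loc5→Downtown.
South Co.'s best replies: Uptown→Loc5; Midtown→Loc2; Downtown→Loc3.
The unique mutual best reply is (Midtown, Loc2), giving (7, 9).
South Co.'s commitment gain: 13 − 9 = 4.

4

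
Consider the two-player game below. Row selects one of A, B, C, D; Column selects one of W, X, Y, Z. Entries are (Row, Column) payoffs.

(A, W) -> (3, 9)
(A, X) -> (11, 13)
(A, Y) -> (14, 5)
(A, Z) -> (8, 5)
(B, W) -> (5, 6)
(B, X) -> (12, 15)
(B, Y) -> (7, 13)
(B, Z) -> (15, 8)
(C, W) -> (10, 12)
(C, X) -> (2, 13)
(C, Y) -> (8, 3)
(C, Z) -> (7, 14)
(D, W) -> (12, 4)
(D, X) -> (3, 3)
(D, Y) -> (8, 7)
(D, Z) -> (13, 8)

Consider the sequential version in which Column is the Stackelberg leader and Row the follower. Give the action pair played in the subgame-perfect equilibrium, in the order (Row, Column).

(B, X)

Row best-responds to each possible Column move:
- W → Row plays D (best of 3, 5, 10, 12); Column gets 4.
- X → Row plays B (best of 11, 12, 2, 3); Column gets 15.
- Y → Row plays A (best of 14, 7, 8, 8); Column gets 5.
- Z → Row plays B (best of 8, 15, 7, 13); Column gets 8.
Maximizing over 4, 15, 5, 8, Column chooses X. Subgame-perfect outcome: (B, X) with payoffs (12, 15).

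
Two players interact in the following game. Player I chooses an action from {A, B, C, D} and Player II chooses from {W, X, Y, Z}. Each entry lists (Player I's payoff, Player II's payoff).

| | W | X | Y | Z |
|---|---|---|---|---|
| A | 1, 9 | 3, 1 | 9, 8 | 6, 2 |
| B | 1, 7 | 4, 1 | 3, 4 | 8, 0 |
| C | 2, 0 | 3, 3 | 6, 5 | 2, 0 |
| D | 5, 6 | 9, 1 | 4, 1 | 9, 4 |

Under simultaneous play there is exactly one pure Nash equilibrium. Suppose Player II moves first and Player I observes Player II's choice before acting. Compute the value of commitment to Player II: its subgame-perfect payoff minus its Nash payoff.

2

Solve by backward induction (Player II leads).
- W: Player I compares 1, 1, 2, 5 and picks D; Player II would get 6.
- X: Player I compares 3, 4, 3, 9 and picks D; Player II would get 1.
- Y: Player I compares 9, 3, 6, 4 and picks A; Player II would get 8.
- Z: Player I compares 6, 8, 2, 9 and picks D; Player II would get 4.
Among 6, 1, 8, 4, the best is 8 at Y. Subgame-perfect outcome: (A, Y) with payoffs (9, 8).
Now find the simultaneous Nash equilibrium.
Player I's best replies: W→D; X→D; Y→A; Z→D.
Player II's best replies: A→W; B→W; C→Y; D→W.
Only (D, W) has each player best-responding; Nash payoffs (5, 6).
Player II's commitment gain: 8 − 6 = 2.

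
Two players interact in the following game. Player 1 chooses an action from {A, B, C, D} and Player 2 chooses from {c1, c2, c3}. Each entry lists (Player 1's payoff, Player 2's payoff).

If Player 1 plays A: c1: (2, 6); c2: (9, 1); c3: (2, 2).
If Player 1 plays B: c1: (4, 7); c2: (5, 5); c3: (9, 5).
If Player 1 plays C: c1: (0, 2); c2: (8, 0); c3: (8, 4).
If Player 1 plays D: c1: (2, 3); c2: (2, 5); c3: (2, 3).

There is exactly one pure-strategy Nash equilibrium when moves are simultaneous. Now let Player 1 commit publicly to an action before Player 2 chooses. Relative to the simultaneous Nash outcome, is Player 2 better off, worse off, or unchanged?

worse off

Work backward from Player 2's decision.
- A: BR = c1, leader payoff 2.
- B: BR = c1, leader payoff 4.
- C: BR = c3, leader payoff 8.
- D: BR = c2, leader payoff 2.
Player 1's induced payoffs are 2, 4, 8, 2, so Player 1 commits to C. Subgame-perfect outcome: (C, c3) with payoffs (8, 4).
Now find the simultaneous Nash equilibrium.
Player 1's best replies: c1→B; c2→A; c3→B.
Player 2's best replies: A→c1; B→c1; C→c3; D→c2.
The unique mutual best reply is (B, c1), giving (4, 7).
Player 2 earns 4 sequentially versus 7 at the Nash outcome: worse off.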